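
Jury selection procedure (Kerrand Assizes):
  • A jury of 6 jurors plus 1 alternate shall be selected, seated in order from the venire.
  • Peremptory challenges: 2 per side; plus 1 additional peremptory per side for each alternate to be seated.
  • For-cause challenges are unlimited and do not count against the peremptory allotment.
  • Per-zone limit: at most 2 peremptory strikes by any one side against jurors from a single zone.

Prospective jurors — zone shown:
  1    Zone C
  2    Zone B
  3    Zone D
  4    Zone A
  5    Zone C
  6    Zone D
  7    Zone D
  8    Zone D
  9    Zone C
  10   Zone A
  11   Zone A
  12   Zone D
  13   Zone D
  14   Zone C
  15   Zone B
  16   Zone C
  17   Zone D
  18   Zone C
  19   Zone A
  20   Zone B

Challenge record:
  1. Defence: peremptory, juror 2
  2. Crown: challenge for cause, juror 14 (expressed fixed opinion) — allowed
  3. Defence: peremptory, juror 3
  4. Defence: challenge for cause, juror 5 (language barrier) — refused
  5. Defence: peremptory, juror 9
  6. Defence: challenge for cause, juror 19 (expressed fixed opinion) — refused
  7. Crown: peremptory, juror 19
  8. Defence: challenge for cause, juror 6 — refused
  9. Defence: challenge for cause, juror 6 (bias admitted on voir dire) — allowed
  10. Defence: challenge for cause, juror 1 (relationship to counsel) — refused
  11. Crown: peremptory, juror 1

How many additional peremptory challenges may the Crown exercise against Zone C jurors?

Crown peremptories so far: #19, #1 — 2 of 3 used, 1 left overall.
Against Zone C: #1 — 1 used; per-zone cap 2 leaves 1.
Binding limit: min(1, 1) = 1.

1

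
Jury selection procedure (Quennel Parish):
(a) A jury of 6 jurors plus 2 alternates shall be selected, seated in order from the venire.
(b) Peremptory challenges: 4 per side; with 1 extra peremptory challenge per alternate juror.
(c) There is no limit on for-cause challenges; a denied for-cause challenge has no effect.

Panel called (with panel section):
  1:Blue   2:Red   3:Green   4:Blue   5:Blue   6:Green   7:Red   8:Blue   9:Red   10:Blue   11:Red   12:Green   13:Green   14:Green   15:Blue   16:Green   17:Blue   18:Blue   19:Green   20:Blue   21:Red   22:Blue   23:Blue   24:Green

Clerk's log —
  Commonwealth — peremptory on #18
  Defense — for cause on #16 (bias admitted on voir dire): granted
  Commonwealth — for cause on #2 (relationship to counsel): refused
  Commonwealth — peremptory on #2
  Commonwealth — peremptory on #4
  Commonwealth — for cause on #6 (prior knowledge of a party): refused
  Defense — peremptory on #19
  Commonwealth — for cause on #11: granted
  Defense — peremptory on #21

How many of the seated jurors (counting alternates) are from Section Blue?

Removed: #2, #4, #11, #16, #18, #19, #21.
Seated (8 incl. alternates): #1, #3, #5, #6, #7, #8, #9, #10.
Of those, in Section Blue: #1, #5, #8, #10 → 4.

4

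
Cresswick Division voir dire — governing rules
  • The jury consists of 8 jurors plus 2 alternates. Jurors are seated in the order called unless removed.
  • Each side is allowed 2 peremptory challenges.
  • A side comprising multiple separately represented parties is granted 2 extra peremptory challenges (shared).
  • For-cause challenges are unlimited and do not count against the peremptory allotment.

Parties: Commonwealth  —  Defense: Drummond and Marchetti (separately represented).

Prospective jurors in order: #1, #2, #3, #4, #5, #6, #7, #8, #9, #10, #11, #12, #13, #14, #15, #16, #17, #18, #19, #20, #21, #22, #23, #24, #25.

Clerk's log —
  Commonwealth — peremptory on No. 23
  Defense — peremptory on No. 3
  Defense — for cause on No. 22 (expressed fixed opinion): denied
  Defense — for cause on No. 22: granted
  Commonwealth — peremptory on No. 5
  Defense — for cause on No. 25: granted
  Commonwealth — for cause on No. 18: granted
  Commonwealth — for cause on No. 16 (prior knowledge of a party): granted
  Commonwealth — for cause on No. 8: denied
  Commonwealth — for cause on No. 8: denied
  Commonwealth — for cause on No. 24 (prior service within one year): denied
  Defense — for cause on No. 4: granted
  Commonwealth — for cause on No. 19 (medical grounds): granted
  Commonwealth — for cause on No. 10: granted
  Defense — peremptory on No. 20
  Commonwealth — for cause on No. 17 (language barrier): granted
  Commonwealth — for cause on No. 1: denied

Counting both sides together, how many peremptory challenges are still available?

Commonwealth allotment: 2. Defense allotment: 2 base + 2 multi-party = 4.
Commonwealth peremptories used: #23, #5 — 2 (for-cause on #18, #16, #8, #8, #24, #19, #10, #17, #1 don't count).
Defense peremptories used: #3, #20 — 2 (for-cause on #22, #22, #25, #4 don't count).
Remaining: (2 − 2) + (4 − 2) = 2.

2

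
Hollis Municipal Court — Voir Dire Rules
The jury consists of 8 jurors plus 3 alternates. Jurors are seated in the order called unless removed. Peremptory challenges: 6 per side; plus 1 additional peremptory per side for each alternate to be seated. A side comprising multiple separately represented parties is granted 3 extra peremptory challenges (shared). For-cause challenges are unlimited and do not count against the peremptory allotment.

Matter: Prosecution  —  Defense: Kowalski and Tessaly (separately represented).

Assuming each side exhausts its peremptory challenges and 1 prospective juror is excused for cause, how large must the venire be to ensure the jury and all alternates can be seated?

33

Seats to fill: 8 + 3 alternates = 11.
Peremptories — Prosecution: 6 + 1×3 = 9; Defense: 6 + 1×3 + 3 = 12; total 21.
For-cause removals: 1.
Minimum venire: 11 + 21 + 1 = 33.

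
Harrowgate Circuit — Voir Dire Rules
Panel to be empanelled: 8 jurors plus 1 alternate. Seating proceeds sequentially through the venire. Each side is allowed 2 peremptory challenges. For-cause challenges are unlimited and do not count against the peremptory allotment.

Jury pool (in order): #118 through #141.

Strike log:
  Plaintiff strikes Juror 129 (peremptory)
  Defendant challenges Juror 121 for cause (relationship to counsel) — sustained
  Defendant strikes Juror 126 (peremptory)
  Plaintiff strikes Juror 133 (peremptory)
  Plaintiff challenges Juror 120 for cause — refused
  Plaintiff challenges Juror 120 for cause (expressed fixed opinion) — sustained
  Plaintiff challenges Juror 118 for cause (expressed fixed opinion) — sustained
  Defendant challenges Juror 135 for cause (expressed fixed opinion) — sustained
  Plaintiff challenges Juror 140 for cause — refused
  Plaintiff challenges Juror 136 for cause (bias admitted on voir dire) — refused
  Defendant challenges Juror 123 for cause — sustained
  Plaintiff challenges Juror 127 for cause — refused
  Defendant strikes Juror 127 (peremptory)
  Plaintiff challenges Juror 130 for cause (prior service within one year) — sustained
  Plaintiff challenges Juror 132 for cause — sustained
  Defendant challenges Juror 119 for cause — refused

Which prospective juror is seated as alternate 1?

137

Removed: #118, #120, #121, #123, #126, #127, #129, #130, #132, #133, #135. (#119, #136, #140 stay — for-cause denied.)
Filling seats in venire order through position 9: #119, #122, #124, #125, #128, #131, #134, #136, #137.
So alternate 1 is #137.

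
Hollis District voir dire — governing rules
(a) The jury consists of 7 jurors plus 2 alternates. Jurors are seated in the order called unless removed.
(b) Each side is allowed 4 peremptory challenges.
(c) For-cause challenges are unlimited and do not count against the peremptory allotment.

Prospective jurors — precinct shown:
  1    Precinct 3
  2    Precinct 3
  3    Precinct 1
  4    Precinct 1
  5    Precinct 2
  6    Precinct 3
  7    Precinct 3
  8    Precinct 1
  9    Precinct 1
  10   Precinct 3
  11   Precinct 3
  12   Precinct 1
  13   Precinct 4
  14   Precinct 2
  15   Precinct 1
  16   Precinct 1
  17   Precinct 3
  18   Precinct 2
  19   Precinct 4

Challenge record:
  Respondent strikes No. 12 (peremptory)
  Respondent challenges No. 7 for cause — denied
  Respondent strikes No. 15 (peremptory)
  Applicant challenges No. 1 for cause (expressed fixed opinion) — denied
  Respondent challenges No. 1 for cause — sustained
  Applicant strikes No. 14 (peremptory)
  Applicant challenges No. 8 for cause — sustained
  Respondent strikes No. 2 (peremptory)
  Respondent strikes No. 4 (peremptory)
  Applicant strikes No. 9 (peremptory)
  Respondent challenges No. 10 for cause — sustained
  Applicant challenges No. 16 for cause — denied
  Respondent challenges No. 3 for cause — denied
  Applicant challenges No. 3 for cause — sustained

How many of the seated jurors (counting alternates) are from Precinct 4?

Removed: #1, #2, #3, #4, #8, #9, #10, #12, #14, #15.
Seated (9 incl. alternates): #5, #6, #7, #11, #13, #16, #17, #18, #19.
Of those, in Precinct 4: #13, #19 → 2.

2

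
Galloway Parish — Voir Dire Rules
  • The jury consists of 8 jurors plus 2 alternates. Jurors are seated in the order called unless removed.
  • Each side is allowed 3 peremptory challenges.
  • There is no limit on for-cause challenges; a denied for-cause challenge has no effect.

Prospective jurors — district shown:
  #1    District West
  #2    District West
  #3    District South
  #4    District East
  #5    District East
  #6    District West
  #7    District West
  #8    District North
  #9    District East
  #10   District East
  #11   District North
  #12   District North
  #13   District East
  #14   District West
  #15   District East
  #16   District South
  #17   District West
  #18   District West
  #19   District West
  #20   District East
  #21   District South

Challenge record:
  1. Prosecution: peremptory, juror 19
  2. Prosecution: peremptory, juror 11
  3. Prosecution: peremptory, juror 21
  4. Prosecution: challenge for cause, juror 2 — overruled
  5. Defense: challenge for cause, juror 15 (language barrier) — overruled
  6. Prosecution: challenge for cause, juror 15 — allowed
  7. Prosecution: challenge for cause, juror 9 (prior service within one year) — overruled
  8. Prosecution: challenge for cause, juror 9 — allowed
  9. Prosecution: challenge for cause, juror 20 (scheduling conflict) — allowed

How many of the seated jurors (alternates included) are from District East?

Removed: #9, #11, #15, #19, #20, #21.
Seated (10 incl. alternates): #1, #2, #3, #4, #5, #6, #7, #8, #10, #12.
Of those, in District East: #4, #5, #10 → 3.

3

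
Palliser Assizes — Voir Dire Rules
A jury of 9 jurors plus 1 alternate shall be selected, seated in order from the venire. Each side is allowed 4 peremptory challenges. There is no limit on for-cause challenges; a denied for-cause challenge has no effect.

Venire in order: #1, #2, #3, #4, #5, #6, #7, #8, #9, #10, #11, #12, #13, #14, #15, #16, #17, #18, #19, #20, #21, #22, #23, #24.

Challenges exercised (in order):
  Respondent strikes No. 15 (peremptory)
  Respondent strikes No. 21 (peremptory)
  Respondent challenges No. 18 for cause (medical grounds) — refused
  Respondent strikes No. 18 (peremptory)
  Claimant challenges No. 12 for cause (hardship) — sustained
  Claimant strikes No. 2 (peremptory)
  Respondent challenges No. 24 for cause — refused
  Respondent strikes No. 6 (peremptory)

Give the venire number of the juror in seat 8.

Removed: #2, #6, #12, #15, #18, #21. (#24 stays — for-cause denied.)
Filling seats in venire order through position 8: #1, #3, #4, #5, #7, #8, #9, #10.
So seat 8 is #10.

10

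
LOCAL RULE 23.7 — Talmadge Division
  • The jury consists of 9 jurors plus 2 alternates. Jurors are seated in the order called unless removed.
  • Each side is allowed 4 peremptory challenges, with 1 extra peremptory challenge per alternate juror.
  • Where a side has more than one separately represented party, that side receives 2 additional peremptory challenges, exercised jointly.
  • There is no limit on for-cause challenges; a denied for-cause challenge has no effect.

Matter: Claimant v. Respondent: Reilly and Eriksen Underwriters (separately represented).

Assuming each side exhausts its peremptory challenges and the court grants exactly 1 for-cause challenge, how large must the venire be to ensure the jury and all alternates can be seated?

26

Seats to fill: 9 + 2 alternates = 11.
Peremptories — Claimant: 4 + 1×2 = 6; Respondent: 4 + 1×2 + 2 = 8; total 14.
For-cause removals: 1.
Minimum venire: 11 + 14 + 1 = 26.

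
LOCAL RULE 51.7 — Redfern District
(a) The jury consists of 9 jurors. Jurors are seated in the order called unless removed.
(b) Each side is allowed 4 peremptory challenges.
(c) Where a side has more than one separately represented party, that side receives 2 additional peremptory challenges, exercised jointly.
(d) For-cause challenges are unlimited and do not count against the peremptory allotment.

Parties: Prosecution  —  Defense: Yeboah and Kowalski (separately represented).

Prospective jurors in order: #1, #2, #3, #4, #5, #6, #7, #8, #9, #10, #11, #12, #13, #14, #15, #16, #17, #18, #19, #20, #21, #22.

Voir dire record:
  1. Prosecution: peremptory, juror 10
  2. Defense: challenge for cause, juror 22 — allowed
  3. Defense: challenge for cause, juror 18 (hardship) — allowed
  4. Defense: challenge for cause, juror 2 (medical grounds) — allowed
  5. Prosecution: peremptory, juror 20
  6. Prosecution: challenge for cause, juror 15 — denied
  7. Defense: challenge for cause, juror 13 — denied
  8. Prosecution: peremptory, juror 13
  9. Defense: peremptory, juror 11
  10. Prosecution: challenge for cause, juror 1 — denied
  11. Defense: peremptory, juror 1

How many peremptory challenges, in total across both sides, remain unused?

5

Prosecution allotment: 4. Defense allotment: 4 base + 2 multi-party = 6.
Prosecution peremptories used: #10, #20, #13 — 3 (for-cause on #15, #1 don't count).
Defense peremptories used: #11, #1 — 2 (for-cause on #22, #18, #2, #13 don't count).
Remaining: (4 − 3) + (6 − 2) = 5.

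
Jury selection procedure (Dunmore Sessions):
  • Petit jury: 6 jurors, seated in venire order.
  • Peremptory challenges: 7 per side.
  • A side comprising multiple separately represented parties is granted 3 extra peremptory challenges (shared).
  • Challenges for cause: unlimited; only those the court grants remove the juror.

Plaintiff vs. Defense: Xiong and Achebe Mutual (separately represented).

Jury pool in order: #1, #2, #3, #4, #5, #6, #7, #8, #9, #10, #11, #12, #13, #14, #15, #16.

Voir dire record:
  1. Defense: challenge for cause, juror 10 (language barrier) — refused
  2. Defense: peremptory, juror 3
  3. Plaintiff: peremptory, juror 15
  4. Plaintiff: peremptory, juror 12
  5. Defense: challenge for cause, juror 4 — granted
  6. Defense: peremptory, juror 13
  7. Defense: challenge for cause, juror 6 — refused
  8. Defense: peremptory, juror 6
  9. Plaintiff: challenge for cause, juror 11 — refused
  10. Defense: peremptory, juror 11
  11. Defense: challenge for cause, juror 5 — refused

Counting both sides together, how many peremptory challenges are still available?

11

Plaintiff allotment: 7. Defense allotment: 7 base + 3 multi-party = 10.
Plaintiff peremptories used: #15, #12 — 2 (the for-cause on #11 doesn't count).
Defense peremptories used: #3, #13, #6, #11 — 4 (for-cause on #10, #4, #6, #5 don't count).
Remaining: (7 − 2) + (10 − 4) = 11.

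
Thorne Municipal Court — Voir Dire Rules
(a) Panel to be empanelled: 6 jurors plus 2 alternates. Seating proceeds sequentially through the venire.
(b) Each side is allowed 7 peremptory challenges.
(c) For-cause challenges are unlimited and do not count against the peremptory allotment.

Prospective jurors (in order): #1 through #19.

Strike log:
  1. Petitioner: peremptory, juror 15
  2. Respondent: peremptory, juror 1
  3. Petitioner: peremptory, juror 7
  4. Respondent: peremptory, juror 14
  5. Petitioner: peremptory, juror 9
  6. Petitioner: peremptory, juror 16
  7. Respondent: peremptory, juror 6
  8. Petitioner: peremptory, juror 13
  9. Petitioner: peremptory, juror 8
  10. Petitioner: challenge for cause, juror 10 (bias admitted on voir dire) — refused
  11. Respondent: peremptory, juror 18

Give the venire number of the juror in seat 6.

Removed: #1, #6, #7, #8, #9, #13, #14, #15, #16, #18. (#10 stays — for-cause denied.)
Seating in order: seats 1–6 → #2, #3, #4, #5, #10, #11; alternates → #12, #17.
So seat 6 is #11.

11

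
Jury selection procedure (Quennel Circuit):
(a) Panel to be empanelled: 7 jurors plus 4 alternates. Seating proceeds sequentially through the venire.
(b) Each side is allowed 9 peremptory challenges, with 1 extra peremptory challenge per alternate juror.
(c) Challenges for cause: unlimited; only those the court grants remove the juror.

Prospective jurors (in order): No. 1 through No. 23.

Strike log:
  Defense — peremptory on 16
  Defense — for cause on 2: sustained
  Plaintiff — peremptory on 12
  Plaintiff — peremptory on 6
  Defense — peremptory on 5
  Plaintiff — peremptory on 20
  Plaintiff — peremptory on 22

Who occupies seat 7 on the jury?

10

Removed: #2, #5, #6, #12, #16, #20, #22.
Filling seats in venire order through position 7: #1, #3, #4, #7, #8, #9, #10.
So seat 7 is #10.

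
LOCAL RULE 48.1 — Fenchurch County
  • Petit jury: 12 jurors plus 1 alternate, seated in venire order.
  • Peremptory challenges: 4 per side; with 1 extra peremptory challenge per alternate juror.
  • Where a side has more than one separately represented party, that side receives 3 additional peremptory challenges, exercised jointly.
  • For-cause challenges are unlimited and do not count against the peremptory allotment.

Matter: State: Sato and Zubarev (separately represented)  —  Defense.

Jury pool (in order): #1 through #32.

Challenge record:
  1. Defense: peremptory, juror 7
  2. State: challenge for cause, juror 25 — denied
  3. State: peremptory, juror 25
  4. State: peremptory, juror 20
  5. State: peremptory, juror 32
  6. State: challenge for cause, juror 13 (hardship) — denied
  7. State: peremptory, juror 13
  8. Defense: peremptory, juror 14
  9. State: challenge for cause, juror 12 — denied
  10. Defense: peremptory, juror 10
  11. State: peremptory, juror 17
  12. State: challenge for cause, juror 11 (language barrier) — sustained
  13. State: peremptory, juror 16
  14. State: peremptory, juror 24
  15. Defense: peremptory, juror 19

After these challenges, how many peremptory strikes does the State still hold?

1

State allotment: 4 base + 1 × 1 alternate + 3 multi-party = 8.
State peremptories used: #25, #20, #32, #13, #17, #16, #24 — 7 (for-cause on #25, #13, #12, #11 don't count).
Remaining: 8 − 7 = 1.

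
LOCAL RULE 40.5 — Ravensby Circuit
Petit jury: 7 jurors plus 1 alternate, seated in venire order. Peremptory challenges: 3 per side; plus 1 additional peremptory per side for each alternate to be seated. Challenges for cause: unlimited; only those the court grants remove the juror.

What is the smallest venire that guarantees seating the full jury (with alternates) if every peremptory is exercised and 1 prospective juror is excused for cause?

17

Seats to fill: 7 + 1 alternates = 8.
Peremptories: 3 + 1×1 = 4 per side × 2 sides = 8.
For-cause removals: 1.
Minimum venire: 8 + 8 + 1 = 17.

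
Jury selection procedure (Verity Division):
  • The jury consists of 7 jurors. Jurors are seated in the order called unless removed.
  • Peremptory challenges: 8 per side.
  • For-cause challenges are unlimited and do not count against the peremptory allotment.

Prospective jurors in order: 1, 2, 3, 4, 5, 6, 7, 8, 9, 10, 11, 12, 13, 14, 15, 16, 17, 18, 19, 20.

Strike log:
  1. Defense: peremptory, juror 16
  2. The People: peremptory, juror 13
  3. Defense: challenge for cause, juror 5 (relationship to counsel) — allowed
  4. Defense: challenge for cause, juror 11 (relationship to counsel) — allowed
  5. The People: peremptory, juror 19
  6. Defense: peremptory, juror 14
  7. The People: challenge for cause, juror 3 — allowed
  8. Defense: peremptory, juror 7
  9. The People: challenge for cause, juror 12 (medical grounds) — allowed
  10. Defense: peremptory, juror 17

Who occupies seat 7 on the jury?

10

Removed: #3, #5, #7, #11, #12, #13, #14, #16, #17, #19.
Seating in order: seats 1–7 → #1, #2, #4, #6, #8, #9, #10.
So seat 7 is #10.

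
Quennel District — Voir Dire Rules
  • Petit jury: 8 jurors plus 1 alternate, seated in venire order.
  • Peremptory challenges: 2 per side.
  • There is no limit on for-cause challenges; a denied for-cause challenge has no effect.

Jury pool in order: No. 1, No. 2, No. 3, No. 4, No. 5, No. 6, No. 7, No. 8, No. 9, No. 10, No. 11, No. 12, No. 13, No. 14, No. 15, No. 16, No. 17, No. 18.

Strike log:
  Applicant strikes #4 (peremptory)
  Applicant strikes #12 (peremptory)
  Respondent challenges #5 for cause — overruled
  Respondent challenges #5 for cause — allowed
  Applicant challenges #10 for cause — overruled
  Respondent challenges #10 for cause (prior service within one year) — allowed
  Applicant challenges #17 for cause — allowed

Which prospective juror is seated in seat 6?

Removed: #4, #5, #10, #12, #17.
Seating in order: seats 1–8 → #1, #2, #3, #6, #7, #8, #9, #11; alternates → #13.
So seat 6 is #8.

8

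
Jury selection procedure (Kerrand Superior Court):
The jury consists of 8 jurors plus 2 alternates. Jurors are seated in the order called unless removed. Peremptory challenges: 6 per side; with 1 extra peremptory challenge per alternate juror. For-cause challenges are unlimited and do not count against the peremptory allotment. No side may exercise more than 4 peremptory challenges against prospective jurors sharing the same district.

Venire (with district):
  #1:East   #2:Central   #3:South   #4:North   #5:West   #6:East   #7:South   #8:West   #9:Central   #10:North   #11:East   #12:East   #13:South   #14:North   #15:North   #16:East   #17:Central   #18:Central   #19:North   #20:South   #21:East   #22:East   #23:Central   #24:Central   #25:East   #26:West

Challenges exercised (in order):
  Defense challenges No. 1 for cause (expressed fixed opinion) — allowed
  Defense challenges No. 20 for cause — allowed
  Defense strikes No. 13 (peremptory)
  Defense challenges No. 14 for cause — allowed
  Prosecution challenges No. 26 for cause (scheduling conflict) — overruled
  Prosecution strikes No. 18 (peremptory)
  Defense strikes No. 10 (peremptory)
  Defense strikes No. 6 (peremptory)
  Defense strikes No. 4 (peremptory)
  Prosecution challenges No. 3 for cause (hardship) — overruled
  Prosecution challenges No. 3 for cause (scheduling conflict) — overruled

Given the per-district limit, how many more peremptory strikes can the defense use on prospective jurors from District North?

Defense peremptories so far: #13, #10, #6, #4 — 4 of 8 used, 4 left overall.
Against District North: #10, #4 — 2 used; per-district cap 4 leaves 2.
Binding limit: min(4, 2) = 2.

2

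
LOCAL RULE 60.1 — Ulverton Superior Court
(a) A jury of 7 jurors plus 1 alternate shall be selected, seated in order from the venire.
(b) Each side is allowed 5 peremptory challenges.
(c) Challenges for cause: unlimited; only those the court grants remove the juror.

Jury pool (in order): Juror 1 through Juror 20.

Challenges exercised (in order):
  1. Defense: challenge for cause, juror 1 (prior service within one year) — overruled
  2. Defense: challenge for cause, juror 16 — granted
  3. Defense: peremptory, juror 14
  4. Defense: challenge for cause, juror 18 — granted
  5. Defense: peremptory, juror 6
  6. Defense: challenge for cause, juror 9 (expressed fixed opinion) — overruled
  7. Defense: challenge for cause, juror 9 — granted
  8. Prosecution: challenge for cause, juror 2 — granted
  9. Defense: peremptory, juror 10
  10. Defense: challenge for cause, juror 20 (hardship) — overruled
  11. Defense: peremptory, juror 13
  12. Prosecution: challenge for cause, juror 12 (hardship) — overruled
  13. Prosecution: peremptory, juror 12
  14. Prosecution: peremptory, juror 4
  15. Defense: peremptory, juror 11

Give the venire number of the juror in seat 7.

Removed: #2, #4, #6, #9, #10, #11, #12, #13, #14, #16, #18. (#1, #20 stay — for-cause denied.)
Filling seats in venire order through position 7: #1, #3, #5, #7, #8, #15, #17.
So seat 7 is #17.

17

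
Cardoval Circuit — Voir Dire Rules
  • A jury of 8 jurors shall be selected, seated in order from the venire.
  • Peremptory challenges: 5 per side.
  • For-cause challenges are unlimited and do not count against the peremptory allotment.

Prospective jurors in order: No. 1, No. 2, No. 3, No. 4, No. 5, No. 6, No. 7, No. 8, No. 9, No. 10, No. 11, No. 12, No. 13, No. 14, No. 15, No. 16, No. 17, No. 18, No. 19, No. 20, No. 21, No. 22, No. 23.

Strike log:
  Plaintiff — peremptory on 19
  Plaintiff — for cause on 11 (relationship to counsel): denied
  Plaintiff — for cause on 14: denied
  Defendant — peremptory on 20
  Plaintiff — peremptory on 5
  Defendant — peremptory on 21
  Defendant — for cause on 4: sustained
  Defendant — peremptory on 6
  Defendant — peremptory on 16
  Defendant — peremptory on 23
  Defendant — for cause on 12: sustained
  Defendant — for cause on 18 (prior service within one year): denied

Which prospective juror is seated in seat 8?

11

Removed: #4, #5, #6, #12, #16, #19, #20, #21, #23. (#11, #14, #18 stay — for-cause denied.)
Seating in order: seats 1–8 → #1, #2, #3, #7, #8, #9, #10, #11.
So seat 8 is #11.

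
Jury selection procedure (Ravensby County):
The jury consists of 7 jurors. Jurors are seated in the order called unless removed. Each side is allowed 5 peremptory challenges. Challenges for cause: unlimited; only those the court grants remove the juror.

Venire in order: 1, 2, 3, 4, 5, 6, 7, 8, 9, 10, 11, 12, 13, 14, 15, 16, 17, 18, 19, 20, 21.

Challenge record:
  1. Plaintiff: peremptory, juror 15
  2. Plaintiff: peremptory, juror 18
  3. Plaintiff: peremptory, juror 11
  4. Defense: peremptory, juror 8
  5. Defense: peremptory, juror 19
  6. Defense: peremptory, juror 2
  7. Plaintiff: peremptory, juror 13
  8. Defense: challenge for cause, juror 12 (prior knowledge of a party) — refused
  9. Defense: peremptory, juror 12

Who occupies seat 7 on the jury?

Removed: #2, #8, #11, #12, #13, #15, #18, #19.
Seating in order: seats 1–7 → #1, #3, #4, #5, #6, #7, #9.
So seat 7 is #9.

9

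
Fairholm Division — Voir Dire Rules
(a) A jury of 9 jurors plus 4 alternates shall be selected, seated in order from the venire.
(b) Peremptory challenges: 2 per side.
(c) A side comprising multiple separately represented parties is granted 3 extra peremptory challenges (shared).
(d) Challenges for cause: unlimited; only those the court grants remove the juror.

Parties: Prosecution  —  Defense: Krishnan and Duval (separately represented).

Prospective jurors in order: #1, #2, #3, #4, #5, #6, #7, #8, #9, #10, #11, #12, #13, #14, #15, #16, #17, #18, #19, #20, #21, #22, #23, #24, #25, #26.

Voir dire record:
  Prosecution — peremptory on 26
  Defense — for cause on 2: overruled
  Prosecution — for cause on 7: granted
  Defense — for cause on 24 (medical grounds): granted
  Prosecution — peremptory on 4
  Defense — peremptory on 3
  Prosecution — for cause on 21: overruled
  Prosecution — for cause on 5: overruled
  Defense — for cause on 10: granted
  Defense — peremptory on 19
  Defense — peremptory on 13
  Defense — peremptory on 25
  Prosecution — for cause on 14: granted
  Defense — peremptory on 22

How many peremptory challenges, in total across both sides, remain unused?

Prosecution allotment: 2. Defense allotment: 2 base + 3 multi-party = 5.
Prosecution peremptories used: #26, #4 — 2 (for-cause on #7, #21, #5, #14 don't count).
Defense peremptories used: #3, #19, #13, #25, #22 — 5 (for-cause on #2, #24, #10 don't count).
Remaining: (2 − 2) + (5 − 5) = 0.

0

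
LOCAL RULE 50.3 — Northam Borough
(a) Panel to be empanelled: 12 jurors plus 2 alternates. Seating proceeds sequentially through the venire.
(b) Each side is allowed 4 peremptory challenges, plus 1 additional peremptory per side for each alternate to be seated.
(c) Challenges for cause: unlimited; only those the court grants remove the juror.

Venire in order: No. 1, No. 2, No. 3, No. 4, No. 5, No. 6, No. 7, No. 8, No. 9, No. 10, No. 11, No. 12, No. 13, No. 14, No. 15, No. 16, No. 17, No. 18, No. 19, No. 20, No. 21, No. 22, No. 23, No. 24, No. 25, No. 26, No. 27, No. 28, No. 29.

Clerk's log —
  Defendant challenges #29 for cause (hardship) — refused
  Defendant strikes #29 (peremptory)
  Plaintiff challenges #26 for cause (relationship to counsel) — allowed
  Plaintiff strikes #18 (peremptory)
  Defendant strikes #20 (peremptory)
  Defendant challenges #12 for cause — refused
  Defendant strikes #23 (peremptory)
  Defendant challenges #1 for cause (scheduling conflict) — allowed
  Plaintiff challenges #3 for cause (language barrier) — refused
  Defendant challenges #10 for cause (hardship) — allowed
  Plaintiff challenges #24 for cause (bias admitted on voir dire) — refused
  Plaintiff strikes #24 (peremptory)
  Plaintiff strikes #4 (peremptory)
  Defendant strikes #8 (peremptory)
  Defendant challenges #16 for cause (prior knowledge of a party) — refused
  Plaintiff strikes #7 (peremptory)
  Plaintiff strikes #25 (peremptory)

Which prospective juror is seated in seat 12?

Removed: #1, #4, #7, #8, #10, #18, #20, #23, #24, #25, #26, #29. (#3, #12, #16 stay — for-cause denied.)
Seating in order: seats 1–12 → #2, #3, #5, #6, #9, #11, #12, #13, #14, #15, #16, #17; alternates → #19, #21.
So seat 12 is #17.

17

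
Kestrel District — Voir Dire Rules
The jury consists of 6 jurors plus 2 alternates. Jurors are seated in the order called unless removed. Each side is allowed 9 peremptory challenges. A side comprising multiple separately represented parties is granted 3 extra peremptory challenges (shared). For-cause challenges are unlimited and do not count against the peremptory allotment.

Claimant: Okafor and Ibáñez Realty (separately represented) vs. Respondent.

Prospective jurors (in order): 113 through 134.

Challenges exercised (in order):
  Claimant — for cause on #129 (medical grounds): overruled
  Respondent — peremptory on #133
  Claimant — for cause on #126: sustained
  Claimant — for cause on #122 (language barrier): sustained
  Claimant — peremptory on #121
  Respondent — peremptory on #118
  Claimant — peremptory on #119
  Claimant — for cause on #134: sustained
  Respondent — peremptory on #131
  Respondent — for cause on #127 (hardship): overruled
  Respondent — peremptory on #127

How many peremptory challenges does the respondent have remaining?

Respondent allotment: 9.
Respondent peremptories used: #133, #118, #131, #127 — 4 (the for-cause on #127 doesn't count).
Remaining: 9 − 4 = 5.

5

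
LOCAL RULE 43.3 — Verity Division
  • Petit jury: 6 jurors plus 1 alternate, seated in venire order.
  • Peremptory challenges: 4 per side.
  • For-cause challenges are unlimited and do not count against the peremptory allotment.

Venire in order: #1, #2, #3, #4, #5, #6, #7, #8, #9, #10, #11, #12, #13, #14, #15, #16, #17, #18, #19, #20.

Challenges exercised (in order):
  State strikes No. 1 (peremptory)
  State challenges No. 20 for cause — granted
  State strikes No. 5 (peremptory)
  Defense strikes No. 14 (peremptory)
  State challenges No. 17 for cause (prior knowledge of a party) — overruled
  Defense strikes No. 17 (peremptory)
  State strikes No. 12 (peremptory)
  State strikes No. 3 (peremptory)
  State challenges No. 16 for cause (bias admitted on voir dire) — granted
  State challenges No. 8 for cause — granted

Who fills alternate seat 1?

Removed: #1, #3, #5, #8, #12, #14, #16, #17, #20.
Seating in order: seats 1–6 → #2, #4, #6, #7, #9, #10; alternates → #11.
So alternate 1 is #11.

11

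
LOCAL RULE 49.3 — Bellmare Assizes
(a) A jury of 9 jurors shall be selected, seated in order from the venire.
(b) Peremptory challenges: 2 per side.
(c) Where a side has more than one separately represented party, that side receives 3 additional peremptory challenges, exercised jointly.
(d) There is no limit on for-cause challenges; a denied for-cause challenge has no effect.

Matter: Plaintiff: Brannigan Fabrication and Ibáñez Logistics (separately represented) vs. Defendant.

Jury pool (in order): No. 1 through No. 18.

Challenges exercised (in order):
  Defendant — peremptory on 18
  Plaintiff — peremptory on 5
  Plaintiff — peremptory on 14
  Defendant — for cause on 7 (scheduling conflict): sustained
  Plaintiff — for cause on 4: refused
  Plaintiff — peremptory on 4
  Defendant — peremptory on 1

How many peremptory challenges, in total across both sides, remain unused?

2

Plaintiff allotment: 2 base + 3 multi-party = 5. Defendant allotment: 2.
Plaintiff peremptories used: #5, #14, #4 — 3 (the for-cause on #4 doesn't count).
Defendant peremptories used: #18, #1 — 2 (the for-cause on #7 doesn't count).
Remaining: (5 − 3) + (2 − 2) = 2.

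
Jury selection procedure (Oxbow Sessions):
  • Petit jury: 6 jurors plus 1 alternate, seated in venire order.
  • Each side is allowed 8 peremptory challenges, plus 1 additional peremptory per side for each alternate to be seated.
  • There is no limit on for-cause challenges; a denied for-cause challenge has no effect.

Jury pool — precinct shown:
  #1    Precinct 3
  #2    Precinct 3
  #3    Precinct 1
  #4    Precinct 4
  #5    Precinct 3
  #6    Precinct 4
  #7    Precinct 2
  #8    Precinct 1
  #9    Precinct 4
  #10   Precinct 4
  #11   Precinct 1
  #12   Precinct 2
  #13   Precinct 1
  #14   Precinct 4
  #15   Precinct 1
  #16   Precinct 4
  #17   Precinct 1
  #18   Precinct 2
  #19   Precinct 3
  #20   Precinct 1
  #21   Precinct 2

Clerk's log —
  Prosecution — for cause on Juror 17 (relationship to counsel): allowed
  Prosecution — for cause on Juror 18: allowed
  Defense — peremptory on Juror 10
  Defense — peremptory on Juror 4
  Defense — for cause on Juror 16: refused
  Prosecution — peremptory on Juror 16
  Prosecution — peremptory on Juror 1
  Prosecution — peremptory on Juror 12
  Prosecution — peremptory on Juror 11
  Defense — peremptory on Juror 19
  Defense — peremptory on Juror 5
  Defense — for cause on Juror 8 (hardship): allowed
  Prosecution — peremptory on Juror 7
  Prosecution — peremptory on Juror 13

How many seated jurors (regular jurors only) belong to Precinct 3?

1

Removed: #1, #4, #5, #7, #8, #10, #11, #12, #13, #16, #17, #18, #19.
Seated jurors 1–6: #2, #3, #6, #9, #14, #15 (alternates #20 not counted).
Of those, in Precinct 3: #2 → 1.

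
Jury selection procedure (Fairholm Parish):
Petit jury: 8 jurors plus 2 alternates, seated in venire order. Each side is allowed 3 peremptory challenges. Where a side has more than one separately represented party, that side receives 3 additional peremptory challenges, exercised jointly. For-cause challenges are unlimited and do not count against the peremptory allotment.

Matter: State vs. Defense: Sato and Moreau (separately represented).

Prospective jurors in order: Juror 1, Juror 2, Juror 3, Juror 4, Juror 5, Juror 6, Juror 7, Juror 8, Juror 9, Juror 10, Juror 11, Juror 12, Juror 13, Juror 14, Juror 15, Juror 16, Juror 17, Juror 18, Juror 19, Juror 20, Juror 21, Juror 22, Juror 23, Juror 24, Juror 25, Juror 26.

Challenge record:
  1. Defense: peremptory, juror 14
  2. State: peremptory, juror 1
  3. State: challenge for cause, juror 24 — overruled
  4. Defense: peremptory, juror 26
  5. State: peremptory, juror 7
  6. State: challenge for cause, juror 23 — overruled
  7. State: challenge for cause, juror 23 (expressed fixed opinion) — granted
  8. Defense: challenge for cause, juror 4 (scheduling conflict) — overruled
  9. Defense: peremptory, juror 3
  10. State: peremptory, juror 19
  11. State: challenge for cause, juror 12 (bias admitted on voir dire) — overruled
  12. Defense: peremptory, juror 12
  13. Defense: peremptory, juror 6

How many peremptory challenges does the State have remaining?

State allotment: 3.
State peremptories used: #1, #7, #19 — 3 (for-cause on #24, #23, #23, #12 don't count).
Remaining: 3 − 3 = 0.

0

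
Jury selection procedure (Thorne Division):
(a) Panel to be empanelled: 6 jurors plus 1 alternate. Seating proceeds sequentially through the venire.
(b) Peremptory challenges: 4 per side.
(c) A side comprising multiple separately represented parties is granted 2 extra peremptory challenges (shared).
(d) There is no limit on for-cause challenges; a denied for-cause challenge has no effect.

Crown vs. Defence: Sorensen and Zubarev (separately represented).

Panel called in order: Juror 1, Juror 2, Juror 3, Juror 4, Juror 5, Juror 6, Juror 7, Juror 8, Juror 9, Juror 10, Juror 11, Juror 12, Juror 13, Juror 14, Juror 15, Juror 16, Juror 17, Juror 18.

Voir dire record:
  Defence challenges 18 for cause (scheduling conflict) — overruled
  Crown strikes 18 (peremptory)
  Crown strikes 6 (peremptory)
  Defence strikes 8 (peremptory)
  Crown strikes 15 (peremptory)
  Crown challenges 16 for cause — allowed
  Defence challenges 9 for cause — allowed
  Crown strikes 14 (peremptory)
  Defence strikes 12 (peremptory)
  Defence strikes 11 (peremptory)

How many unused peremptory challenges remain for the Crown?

0

Crown allotment: 4.
Crown peremptories used: #18, #6, #15, #14 — 4 (the for-cause on #16 doesn't count).
Remaining: 4 − 4 = 0.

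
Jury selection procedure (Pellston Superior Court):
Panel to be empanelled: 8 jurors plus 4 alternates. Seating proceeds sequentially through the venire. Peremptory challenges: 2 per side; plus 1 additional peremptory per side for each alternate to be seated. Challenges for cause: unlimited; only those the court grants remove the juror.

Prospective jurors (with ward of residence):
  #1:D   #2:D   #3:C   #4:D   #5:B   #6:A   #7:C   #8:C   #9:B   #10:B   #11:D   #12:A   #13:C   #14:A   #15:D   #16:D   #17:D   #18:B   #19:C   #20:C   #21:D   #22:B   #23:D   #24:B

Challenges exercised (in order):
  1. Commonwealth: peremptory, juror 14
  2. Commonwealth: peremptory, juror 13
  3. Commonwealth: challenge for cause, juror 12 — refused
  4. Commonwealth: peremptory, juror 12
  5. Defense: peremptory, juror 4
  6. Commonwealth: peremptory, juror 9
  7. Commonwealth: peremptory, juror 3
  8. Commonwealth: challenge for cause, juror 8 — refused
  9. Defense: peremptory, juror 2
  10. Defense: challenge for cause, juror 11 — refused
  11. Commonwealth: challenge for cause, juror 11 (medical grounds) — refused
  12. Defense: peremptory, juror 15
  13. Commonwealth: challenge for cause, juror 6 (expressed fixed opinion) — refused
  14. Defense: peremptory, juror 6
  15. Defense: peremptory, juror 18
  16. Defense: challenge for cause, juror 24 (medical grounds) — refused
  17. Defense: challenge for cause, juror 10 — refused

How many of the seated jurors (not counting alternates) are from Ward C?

2

Removed: #2, #3, #4, #6, #9, #12, #13, #14, #15, #18.
Seated jurors 1–8: #1, #5, #7, #8, #10, #11, #16, #17 (alternates #19, #20, #21, #22 not counted).
Of those, in Ward C: #7, #8 → 2.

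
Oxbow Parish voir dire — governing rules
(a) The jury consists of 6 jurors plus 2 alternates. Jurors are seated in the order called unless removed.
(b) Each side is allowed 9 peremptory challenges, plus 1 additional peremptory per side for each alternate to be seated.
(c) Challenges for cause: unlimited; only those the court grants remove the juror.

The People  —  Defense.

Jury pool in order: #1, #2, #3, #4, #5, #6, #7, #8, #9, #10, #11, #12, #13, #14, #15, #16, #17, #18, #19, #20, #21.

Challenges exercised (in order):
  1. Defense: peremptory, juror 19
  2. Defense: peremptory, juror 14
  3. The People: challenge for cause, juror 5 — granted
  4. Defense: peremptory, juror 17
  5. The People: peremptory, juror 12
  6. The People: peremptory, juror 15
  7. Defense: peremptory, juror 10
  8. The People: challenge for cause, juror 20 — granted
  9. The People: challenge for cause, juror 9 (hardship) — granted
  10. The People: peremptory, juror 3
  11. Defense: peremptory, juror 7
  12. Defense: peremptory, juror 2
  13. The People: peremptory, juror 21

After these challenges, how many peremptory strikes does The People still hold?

7

The People allotment: 9 base + 1 × 2 alternates = 11.
The People peremptories used: #12, #15, #3, #21 — 4 (for-cause on #5, #20, #9 don't count).
Remaining: 11 − 4 = 7.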